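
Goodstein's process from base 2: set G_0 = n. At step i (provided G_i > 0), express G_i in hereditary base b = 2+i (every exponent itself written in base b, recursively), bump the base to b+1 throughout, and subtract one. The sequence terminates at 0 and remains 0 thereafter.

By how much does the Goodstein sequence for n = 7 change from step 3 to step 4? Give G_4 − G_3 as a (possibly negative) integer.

43530

(0) 7|_2 = 2^2 + 2 + 1 ↦ 3^3 + 3 + 1|_3 = 31 ⇒ 30
(1) 30|_3 = 3^3 + 3 ↦ 4^4 + 4|_4 = 260 ⇒ 259
(2) 259|_4 = 4^4 + 3 ↦ 5^5 + 3|_5 = 3128 ⇒ 3127
(3) 3127|_5 = 5^5 + 2 ↦ 6^6 + 2|_6 = 46658 ⇒ 46657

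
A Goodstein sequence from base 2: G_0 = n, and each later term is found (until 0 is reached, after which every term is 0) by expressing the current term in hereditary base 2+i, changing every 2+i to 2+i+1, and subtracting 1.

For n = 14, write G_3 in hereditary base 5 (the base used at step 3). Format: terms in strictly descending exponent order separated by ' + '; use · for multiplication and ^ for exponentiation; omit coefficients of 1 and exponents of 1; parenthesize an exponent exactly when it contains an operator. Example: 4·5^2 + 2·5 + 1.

G_0 = 14. HB_2(14) = 2^(2 + 1) + 2^2 + 2. Bump = 111. G_1 = 110.
G_1 = 110. HB_3(110) = 3^(3 + 1) + 3^3 + 2. Bump = 1282. G_2 = 1281.
G_2 = 1281. HB_4(1281) = 4^(4 + 1) + 4^4 + 1. Bump = 18751. G_3 = 18750.
G_3 = 18750. HB_5(18750) = 5^(5 + 1) + 5^5. Bump = 326592. G_4 = 326591.

5^(5 + 1) + 5^5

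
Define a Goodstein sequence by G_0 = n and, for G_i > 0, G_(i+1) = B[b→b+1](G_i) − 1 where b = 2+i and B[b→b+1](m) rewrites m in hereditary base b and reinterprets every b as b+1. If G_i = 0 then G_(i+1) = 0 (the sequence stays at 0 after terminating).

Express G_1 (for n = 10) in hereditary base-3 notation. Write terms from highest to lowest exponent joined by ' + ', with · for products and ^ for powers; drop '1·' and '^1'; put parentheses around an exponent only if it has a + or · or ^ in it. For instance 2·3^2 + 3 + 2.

base 2: 10 = 2^(2 + 1) + 2; at 3: 3^(3 + 1) + 3 = 84; next = 83
base 3: 83 = 3^(3 + 1) + 2; at 4: 4^(4 + 1) + 2 = 1026; next = 1025

3^(3 + 1) + 2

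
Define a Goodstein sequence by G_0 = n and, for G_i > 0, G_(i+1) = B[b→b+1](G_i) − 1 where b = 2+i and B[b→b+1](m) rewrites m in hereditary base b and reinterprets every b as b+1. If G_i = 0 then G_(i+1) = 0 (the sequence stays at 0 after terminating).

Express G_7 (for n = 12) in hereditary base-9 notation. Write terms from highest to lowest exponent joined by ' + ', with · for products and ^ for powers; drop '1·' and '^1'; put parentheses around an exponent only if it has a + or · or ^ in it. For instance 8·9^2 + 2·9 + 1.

9^(9 + 1) + 2·9^2 + 9 + 2

i=0: 12 = 2^(2 + 1) + 2^2 (b=2); 2→3: 3^(3 + 1) + 3^3 = 108; 108−1 = 107
i=1: 107 = 3^(3 + 1) + 2·3^2 + 2·3 + 2 (b=3); 3→4: 4^(4 + 1) + 2·4^2 + 2·4 + 2 = 1066; 1066−1 = 1065
i=2: 1065 = 4^(4 + 1) + 2·4^2 + 2·4 + 1 (b=4); 4→5: 5^(5 + 1) + 2·5^2 + 2·5 + 1 = 15686; 15686−1 = 15685
i=3: 15685 = 5^(5 + 1) + 2·5^2 + 2·5 (b=5); 5→6: 6^(6 + 1) + 2·6^2 + 2·6 = 280020; 280020−1 = 280019
i=4: 280019 = 6^(6 + 1) + 2·6^2 + 6 + 5 (b=6); 6→7: 7^(7 + 1) + 2·7^2 + 7 + 5 = 5764911; 5764911−1 = 5764910
i=5: 5764910 = 7^(7 + 1) + 2·7^2 + 7 + 4 (b=7); 7→8: 8^(8 + 1) + 2·8^2 + 8 + 4 = 134217868; 134217868−1 = 134217867
i=6: 134217867 = 8^(8 + 1) + 2·8^2 + 8 + 3 (b=8); 8→9: 9^(9 + 1) + 2·9^2 + 9 + 3 = 3486784575; 3486784575−1 = 3486784574
i=7: 3486784574 = 9^(9 + 1) + 2·9^2 + 9 + 2 (b=9); 9→10: 10^(10 + 1) + 2·10^2 + 10 + 2 = 100000000212; 100000000212−1 = 100000000211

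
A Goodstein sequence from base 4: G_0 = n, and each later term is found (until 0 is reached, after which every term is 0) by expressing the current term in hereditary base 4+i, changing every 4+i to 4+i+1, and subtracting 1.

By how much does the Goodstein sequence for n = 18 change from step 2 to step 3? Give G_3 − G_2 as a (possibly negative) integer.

base 4: 18 = 4^2 + 2; at 5: 5^2 + 2 = 27; next = 26
base 5: 26 = 5^2 + 1; at 6: 6^2 + 1 = 37; next = 36
base 6: 36 = 6^2; at 7: 7^2 = 49; next = 48

12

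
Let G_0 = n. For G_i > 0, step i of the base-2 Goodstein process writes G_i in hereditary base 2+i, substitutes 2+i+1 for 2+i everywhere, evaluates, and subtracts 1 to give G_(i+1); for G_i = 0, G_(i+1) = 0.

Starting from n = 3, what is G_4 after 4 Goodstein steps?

1

[0] 3 ≡ 2 + 1 (base 2). Lift 3: 4. −1: 3.
[1] 3 ≡ 3 (base 3). Lift 4: 4. −1: 3.
[2] 3 ≡ 3 (base 4). Lift 5: 3. −1: 2.
[3] 2 ≡ 2 (base 5). Lift 6: 2. −1: 1.
[4] 1 ≡ 1 (base 6). Lift 7: 1. −1: 0.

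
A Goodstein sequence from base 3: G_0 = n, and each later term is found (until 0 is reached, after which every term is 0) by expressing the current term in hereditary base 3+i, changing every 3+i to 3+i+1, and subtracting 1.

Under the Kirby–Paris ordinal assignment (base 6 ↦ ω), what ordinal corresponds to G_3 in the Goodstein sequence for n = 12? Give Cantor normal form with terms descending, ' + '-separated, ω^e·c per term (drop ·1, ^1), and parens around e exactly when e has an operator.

step 0: 12 = 3^2 + 3; sub 4 for 3: 4^2 + 4; = 20; G_1 = 20−1 = 19
step 1: 19 = 4^2 + 3; sub 5 for 4: 5^2 + 3; = 28; G_2 = 28−1 = 27
step 2: 27 = 5^2 + 2; sub 6 for 5: 6^2 + 2; = 38; G_3 = 38−1 = 37
step 3: 37 = 6^2 + 1; sub 7 for 6: 7^2 + 1; = 50; G_4 = 50−1 = 49

ω^2 + 1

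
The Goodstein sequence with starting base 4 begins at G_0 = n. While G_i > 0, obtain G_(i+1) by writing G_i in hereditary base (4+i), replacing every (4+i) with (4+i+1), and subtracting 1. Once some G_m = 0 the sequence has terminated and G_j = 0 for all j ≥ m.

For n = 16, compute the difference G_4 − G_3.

3

16 —HB4→ 4^2 —bump→ 5^2 = 25 —(−1)→ 24
24 —HB5→ 4·5 + 4 —bump→ 4·6 + 4 = 28 —(−1)→ 27
27 —HB6→ 4·6 + 3 —bump→ 4·7 + 3 = 31 —(−1)→ 30
30 —HB7→ 4·7 + 2 —bump→ 4·8 + 2 = 34 —(−1)→ 33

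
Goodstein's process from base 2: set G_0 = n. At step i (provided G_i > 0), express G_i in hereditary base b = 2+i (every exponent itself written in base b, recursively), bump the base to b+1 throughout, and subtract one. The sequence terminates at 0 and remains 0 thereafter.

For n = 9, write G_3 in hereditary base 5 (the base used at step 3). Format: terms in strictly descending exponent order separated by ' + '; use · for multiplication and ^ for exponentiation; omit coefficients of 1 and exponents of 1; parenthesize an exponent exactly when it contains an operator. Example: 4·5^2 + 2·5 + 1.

3·5^5 + 3·5^3 + 3·5^2 + 3·5 + 2

G_0=9  [base 2] 2^(2 + 1) + 1  →[2↦3]→  3^(3 + 1) + 1 = 82  −1 ⇒ G_1=81
G_1=81  [base 3] 3^(3 + 1)  →[3↦4]→  4^(4 + 1) = 1024  −1 ⇒ G_2=1023
G_2=1023  [base 4] 3·4^4 + 3·4^3 + 3·4^2 + 3·4 + 3  →[4↦5]→  3·5^5 + 3·5^3 + 3·5^2 + 3·5 + 3 = 9843  −1 ⇒ G_3=9842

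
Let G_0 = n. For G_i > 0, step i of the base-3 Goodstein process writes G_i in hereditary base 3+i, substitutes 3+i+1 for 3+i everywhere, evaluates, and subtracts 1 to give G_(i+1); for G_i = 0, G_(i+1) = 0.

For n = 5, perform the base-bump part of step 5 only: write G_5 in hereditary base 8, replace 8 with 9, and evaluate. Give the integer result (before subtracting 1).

3

i=0: 5 = 3 + 2 (b=3); 3→4: 4 + 2 = 6; 6−1 = 5
i=1: 5 = 4 + 1 (b=4); 4→5: 5 + 1 = 6; 6−1 = 5
i=2: 5 = 5 (b=5); 5→6: 6 = 6; 6−1 = 5
i=3: 5 = 5 (b=6); 6→7: 5 = 5; 5−1 = 4
i=4: 4 = 4 (b=7); 7→8: 4 = 4; 4−1 = 3
i=5: 3 = 3 (b=8); 8→9: 3 = 3; 3−1 = 2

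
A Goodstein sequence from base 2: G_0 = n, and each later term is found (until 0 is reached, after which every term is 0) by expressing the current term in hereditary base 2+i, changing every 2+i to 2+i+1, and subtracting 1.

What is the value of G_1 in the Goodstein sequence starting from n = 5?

27

[0] 5 ≡ 2^2 + 1 (base 2). Lift 3: 28. −1: 27.
[1] 27 ≡ 3^3 (base 3). Lift 4: 256. −1: 255.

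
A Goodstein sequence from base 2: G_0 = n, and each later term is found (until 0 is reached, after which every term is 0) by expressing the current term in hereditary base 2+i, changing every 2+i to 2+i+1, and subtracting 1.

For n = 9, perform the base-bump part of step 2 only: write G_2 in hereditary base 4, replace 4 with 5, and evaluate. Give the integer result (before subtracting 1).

9843

G_0=9  [base 2] 2^(2 + 1) + 1  →[2↦3]→  3^(3 + 1) + 1 = 82  −1 ⇒ G_1=81
G_1=81  [base 3] 3^(3 + 1)  →[3↦4]→  4^(4 + 1) = 1024  −1 ⇒ G_2=1023
G_2=1023  [base 4] 3·4^4 + 3·4^3 + 3·4^2 + 3·4 + 3  →[4↦5]→  3·5^5 + 3·5^3 + 3·5^2 + 3·5 + 3 = 9843  −1 ⇒ G_3=9842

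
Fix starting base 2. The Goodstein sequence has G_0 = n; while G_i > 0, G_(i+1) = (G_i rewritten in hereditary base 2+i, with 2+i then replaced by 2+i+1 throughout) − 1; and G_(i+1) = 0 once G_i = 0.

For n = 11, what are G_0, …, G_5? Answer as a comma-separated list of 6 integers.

11, 84, 1027, 15627, 279937, 5764801

11 —HB2→ 2^(2 + 1) + 2 + 1 —bump→ 3^(3 + 1) + 3 + 1 = 85 —(−1)→ 84
84 —HB3→ 3^(3 + 1) + 3 —bump→ 4^(4 + 1) + 4 = 1028 —(−1)→ 1027
1027 —HB4→ 4^(4 + 1) + 3 —bump→ 5^(5 + 1) + 3 = 15628 —(−1)→ 15627
15627 —HB5→ 5^(5 + 1) + 2 —bump→ 6^(6 + 1) + 2 = 279938 —(−1)→ 279937
279937 —HB6→ 6^(6 + 1) + 1 —bump→ 7^(7 + 1) + 1 = 5764802 —(−1)→ 5764801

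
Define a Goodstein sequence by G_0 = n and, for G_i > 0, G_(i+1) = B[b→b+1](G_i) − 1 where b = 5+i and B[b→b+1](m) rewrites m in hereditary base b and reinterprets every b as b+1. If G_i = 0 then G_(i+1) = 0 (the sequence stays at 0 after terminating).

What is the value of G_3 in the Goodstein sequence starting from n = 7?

7

step 0: 7 = 5 + 2; sub 6 for 5: 6 + 2; = 8; G_1 = 8−1 = 7
step 1: 7 = 6 + 1; sub 7 for 6: 7 + 1; = 8; G_2 = 8−1 = 7
step 2: 7 = 7; sub 8 for 7: 8; = 8; G_3 = 8−1 = 7
step 3: 7 = 7; sub 9 for 8: 7; = 7; G_4 = 7−1 = 6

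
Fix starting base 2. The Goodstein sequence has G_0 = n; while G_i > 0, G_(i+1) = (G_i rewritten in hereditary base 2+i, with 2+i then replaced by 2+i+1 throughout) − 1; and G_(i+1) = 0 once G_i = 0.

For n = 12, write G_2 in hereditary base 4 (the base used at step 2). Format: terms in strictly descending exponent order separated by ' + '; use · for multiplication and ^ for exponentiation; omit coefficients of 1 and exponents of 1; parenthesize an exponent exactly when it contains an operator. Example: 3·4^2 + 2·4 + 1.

4^(4 + 1) + 2·4^2 + 2·4 + 1

G_0=12  [base 2] 2^(2 + 1) + 2^2  →[2↦3]→  3^(3 + 1) + 3^3 = 108  −1 ⇒ G_1=107
G_1=107  [base 3] 3^(3 + 1) + 2·3^2 + 2·3 + 2  →[3↦4]→  4^(4 + 1) + 2·4^2 + 2·4 + 2 = 1066  −1 ⇒ G_2=1065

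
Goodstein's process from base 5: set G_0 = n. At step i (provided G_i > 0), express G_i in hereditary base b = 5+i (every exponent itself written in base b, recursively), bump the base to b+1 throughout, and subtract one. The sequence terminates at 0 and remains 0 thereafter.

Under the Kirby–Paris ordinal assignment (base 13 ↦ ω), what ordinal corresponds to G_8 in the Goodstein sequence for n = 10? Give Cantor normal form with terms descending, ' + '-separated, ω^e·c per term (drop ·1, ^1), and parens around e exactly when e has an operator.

[0] 10 ≡ 2·5 (base 5). Lift 6: 12. −1: 11.
[1] 11 ≡ 6 + 5 (base 6). Lift 7: 12. −1: 11.
[2] 11 ≡ 7 + 4 (base 7). Lift 8: 12. −1: 11.
[3] 11 ≡ 8 + 3 (base 8). Lift 9: 12. −1: 11.
[4] 11 ≡ 9 + 2 (base 9). Lift 10: 12. −1: 11.
[5] 11 ≡ 10 + 1 (base 10). Lift 11: 12. −1: 11.
[6] 11 ≡ 11 (base 11). Lift 12: 12. −1: 11.
[7] 11 ≡ 11 (base 12). Lift 13: 11. −1: 10.

10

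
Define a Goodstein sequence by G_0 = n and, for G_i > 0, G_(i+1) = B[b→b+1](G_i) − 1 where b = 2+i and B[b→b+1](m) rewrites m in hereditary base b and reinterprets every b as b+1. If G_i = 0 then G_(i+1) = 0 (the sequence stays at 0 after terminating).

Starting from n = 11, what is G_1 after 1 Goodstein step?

base 2: 11 = 2^(2 + 1) + 2 + 1; at 3: 3^(3 + 1) + 3 + 1 = 85; next = 84
base 3: 84 = 3^(3 + 1) + 3; at 4: 4^(4 + 1) + 4 = 1028; next = 1027

84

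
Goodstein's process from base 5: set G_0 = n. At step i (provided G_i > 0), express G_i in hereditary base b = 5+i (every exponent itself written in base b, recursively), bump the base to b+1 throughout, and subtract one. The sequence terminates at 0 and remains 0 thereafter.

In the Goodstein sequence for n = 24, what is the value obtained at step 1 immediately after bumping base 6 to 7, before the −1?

G_0 = 24. HB_5(24) = 4·5 + 4. Bump = 28. G_1 = 27.
G_1 = 27. HB_6(27) = 4·6 + 3. Bump = 31. G_2 = 30.

31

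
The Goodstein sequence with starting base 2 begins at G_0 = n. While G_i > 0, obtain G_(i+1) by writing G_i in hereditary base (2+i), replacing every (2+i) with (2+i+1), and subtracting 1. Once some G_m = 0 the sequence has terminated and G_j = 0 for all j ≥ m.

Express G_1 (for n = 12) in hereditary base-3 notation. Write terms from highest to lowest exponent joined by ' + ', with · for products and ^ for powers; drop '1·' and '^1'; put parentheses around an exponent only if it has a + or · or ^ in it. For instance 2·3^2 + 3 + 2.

12 —HB2→ 2^(2 + 1) + 2^2 —bump→ 3^(3 + 1) + 3^3 = 108 —(−1)→ 107
107 —HB3→ 3^(3 + 1) + 2·3^2 + 2·3 + 2 —bump→ 4^(4 + 1) + 2·4^2 + 2·4 + 2 = 1066 —(−1)→ 1065

3^(3 + 1) + 2·3^2 + 2·3 + 2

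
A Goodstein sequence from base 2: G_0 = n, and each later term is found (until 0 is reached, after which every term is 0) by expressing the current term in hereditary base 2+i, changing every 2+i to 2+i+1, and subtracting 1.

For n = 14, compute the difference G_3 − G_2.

14 —HB2→ 2^(2 + 1) + 2^2 + 2 —bump→ 3^(3 + 1) + 3^3 + 3 = 111 —(−1)→ 110
110 —HB3→ 3^(3 + 1) + 3^3 + 2 —bump→ 4^(4 + 1) + 4^4 + 2 = 1282 —(−1)→ 1281
1281 —HB4→ 4^(4 + 1) + 4^4 + 1 —bump→ 5^(5 + 1) + 5^5 + 1 = 18751 —(−1)→ 18750

17469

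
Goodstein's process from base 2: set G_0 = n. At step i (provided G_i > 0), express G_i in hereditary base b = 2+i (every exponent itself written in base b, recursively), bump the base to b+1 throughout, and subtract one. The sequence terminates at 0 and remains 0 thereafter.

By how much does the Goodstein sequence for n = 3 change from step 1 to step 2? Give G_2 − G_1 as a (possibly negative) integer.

0

step 0: 3 = 2 + 1; sub 3 for 2: 3 + 1; = 4; G_1 = 4−1 = 3
step 1: 3 = 3; sub 4 for 3: 4; = 4; G_2 = 4−1 = 3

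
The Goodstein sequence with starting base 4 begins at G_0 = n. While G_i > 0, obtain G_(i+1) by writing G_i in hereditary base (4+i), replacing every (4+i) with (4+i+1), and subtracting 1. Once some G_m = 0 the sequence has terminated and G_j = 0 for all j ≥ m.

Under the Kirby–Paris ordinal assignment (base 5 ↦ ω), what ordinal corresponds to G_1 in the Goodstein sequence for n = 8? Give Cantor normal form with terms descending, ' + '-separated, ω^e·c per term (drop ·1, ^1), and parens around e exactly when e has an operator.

8 —HB4→ 2·4 —bump→ 2·5 = 10 —(−1)→ 9
9 —HB5→ 5 + 4 —bump→ 6 + 4 = 10 —(−1)→ 9

ω + 4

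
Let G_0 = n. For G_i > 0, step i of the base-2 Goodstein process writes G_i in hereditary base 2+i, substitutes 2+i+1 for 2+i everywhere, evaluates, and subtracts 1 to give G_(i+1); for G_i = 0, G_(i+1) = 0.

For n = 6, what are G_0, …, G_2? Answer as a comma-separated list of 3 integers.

G_0 = 6. HB_2(6) = 2^2 + 2. Bump = 30. G_1 = 29.
G_1 = 29. HB_3(29) = 3^3 + 2. Bump = 258. G_2 = 257.

6, 29, 257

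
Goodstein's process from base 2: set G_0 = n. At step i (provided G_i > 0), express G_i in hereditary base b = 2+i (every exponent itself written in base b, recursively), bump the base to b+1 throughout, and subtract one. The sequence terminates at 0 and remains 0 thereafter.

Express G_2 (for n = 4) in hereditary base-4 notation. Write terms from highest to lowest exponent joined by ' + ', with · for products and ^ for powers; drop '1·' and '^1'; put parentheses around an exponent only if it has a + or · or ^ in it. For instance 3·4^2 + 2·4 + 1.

2·4^2 + 2·4 + 1

[0] 4 ≡ 2^2 (base 2). Lift 3: 27. −1: 26.
[1] 26 ≡ 2·3^2 + 2·3 + 2 (base 3). Lift 4: 42. −1: 41.
[2] 41 ≡ 2·4^2 + 2·4 + 1 (base 4). Lift 5: 61. −1: 60.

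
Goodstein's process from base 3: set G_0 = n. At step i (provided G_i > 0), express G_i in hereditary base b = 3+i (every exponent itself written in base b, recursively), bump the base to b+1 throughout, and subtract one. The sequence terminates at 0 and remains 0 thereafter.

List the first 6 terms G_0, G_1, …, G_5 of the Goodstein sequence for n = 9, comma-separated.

9, 15, 17, 19, 21, 23

G_0 = 9. HB_3(9) = 3^2. Bump = 16. G_1 = 15.
G_1 = 15. HB_4(15) = 3·4 + 3. Bump = 18. G_2 = 17.
G_2 = 17. HB_5(17) = 3·5 + 2. Bump = 20. G_3 = 19.
G_3 = 19. HB_6(19) = 3·6 + 1. Bump = 22. G_4 = 21.
G_4 = 21. HB_7(21) = 3·7. Bump = 24. G_5 = 23.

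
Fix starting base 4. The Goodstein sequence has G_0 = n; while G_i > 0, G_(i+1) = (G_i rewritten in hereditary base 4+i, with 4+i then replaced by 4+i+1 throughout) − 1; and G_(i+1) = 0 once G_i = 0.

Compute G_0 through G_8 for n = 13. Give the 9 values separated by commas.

step 0: 13 = 3·4 + 1; sub 5 for 4: 3·5 + 1; = 16; G_1 = 16−1 = 15
step 1: 15 = 3·5; sub 6 for 5: 3·6; = 18; G_2 = 18−1 = 17
step 2: 17 = 2·6 + 5; sub 7 for 6: 2·7 + 5; = 19; G_3 = 19−1 = 18
step 3: 18 = 2·7 + 4; sub 8 for 7: 2·8 + 4; = 20; G_4 = 20−1 = 19
step 4: 19 = 2·8 + 3; sub 9 for 8: 2·9 + 3; = 21; G_5 = 21−1 = 20
step 5: 20 = 2·9 + 2; sub 10 for 9: 2·10 + 2; = 22; G_6 = 22−1 = 21
step 6: 21 = 2·10 + 1; sub 11 for 10: 2·11 + 1; = 23; G_7 = 23−1 = 22
step 7: 22 = 2·11; sub 12 for 11: 2·12; = 24; G_8 = 24−1 = 23

13, 15, 17, 18, 19, 20, 21, 22, 23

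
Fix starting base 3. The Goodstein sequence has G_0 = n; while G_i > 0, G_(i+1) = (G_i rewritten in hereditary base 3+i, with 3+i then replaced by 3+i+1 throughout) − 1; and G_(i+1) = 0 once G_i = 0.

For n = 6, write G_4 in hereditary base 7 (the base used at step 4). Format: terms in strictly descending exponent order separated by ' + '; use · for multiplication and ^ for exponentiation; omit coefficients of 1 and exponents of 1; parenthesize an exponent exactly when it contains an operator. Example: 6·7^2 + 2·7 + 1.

base 3: 6 = 2·3; at 4: 2·4 = 8; next = 7
base 4: 7 = 4 + 3; at 5: 5 + 3 = 8; next = 7
base 5: 7 = 5 + 2; at 6: 6 + 2 = 8; next = 7
base 6: 7 = 6 + 1; at 7: 7 + 1 = 8; next = 7

7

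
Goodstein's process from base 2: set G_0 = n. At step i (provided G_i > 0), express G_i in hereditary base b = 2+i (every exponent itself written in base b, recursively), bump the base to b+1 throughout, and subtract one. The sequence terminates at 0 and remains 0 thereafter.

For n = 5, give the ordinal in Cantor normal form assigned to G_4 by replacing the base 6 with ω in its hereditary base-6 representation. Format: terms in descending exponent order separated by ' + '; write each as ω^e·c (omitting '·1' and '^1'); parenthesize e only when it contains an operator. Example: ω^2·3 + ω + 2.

step 0: 5 = 2^2 + 1; sub 3 for 2: 3^3 + 1; = 28; G_1 = 28−1 = 27
step 1: 27 = 3^3; sub 4 for 3: 4^4; = 256; G_2 = 256−1 = 255
step 2: 255 = 3·4^3 + 3·4^2 + 3·4 + 3; sub 5 for 4: 3·5^3 + 3·5^2 + 3·5 + 3; = 468; G_3 = 468−1 = 467
step 3: 467 = 3·5^3 + 3·5^2 + 3·5 + 2; sub 6 for 5: 3·6^3 + 3·6^2 + 3·6 + 2; = 776; G_4 = 776−1 = 775
step 4: 775 = 3·6^3 + 3·6^2 + 3·6 + 1; sub 7 for 6: 3·7^3 + 3·7^2 + 3·7 + 1; = 1198; G_5 = 1198−1 = 1197

ω^3·3 + ω^2·3 + ω·3 + 1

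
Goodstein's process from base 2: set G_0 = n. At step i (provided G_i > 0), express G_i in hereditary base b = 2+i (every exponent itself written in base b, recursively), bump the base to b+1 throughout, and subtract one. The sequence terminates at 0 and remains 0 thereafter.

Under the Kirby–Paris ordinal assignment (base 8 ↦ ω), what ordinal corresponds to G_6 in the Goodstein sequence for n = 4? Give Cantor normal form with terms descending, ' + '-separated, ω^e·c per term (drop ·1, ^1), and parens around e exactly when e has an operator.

[0] 4 ≡ 2^2 (base 2). Lift 3: 27. −1: 26.
[1] 26 ≡ 2·3^2 + 2·3 + 2 (base 3). Lift 4: 42. −1: 41.
[2] 41 ≡ 2·4^2 + 2·4 + 1 (base 4). Lift 5: 61. −1: 60.
[3] 60 ≡ 2·5^2 + 2·5 (base 5). Lift 6: 84. −1: 83.
[4] 83 ≡ 2·6^2 + 6 + 5 (base 6). Lift 7: 110. −1: 109.
[5] 109 ≡ 2·7^2 + 7 + 4 (base 7). Lift 8: 140. −1: 139.
[6] 139 ≡ 2·8^2 + 8 + 3 (base 8). Lift 9: 174. −1: 173.

ω^2·2 + ω + 3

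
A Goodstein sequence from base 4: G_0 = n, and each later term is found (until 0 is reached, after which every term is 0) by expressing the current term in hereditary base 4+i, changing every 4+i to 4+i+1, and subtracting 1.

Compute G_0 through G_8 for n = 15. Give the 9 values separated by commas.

i=0: 15 = 3·4 + 3 (b=4); 4→5: 3·5 + 3 = 18; 18−1 = 17
i=1: 17 = 3·5 + 2 (b=5); 5→6: 3·6 + 2 = 20; 20−1 = 19
i=2: 19 = 3·6 + 1 (b=6); 6→7: 3·7 + 1 = 22; 22−1 = 21
i=3: 21 = 3·7 (b=7); 7→8: 3·8 = 24; 24−1 = 23
i=4: 23 = 2·8 + 7 (b=8); 8→9: 2·9 + 7 = 25; 25−1 = 24
i=5: 24 = 2·9 + 6 (b=9); 9→10: 2·10 + 6 = 26; 26−1 = 25
i=6: 25 = 2·10 + 5 (b=10); 10→11: 2·11 + 5 = 27; 27−1 = 26
i=7: 26 = 2·11 + 4 (b=11); 11→12: 2·12 + 4 = 28; 28−1 = 27

15, 17, 19, 21, 23, 24, 25, 26, 27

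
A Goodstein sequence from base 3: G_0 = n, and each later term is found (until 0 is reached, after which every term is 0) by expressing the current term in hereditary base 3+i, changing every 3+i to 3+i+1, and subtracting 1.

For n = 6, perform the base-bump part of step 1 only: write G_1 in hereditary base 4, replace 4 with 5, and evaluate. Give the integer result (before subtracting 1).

G_0=6  [base 3] 2·3  →[3↦4]→  2·4 = 8  −1 ⇒ G_1=7
G_1=7  [base 4] 4 + 3  →[4↦5]→  5 + 3 = 8  −1 ⇒ G_2=7

8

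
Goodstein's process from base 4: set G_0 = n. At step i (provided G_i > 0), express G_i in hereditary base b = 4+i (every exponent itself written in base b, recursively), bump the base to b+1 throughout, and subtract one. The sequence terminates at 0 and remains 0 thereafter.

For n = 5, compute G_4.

3

(0) 5|_4 = 4 + 1 ↦ 5 + 1|_5 = 6 ⇒ 5
(1) 5|_5 = 5 ↦ 6|_6 = 6 ⇒ 5
(2) 5|_6 = 5 ↦ 5|_7 = 5 ⇒ 4
(3) 4|_7 = 4 ↦ 4|_8 = 4 ⇒ 3
(4) 3|_8 = 3 ↦ 3|_9 = 3 ⇒ 2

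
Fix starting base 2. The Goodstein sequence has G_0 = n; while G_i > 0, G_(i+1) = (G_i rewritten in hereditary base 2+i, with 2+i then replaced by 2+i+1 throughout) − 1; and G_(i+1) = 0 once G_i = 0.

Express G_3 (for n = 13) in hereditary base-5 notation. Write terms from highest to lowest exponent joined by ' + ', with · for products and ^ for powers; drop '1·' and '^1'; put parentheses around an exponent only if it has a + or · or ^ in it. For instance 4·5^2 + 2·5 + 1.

G_0 = 13. HB_2(13) = 2^(2 + 1) + 2^2 + 1. Bump = 109. G_1 = 108.
G_1 = 108. HB_3(108) = 3^(3 + 1) + 3^3. Bump = 1280. G_2 = 1279.
G_2 = 1279. HB_4(1279) = 4^(4 + 1) + 3·4^3 + 3·4^2 + 3·4 + 3. Bump = 16093. G_3 = 16092.
G_3 = 16092. HB_5(16092) = 5^(5 + 1) + 3·5^3 + 3·5^2 + 3·5 + 2. Bump = 280712. G_4 = 280711.

5^(5 + 1) + 3·5^3 + 3·5^2 + 3·5 + 2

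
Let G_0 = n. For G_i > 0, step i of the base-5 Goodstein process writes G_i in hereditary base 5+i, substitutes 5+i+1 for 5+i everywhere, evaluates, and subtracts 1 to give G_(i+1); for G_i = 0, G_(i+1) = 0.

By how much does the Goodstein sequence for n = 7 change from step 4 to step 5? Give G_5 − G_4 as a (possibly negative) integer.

G_0=7  [base 5] 5 + 2  →[5↦6]→  6 + 2 = 8  −1 ⇒ G_1=7
G_1=7  [base 6] 6 + 1  →[6↦7]→  7 + 1 = 8  −1 ⇒ G_2=7
G_2=7  [base 7] 7  →[7↦8]→  8 = 8  −1 ⇒ G_3=7
G_3=7  [base 8] 7  →[8↦9]→  7 = 7  −1 ⇒ G_4=6
G_4=6  [base 9] 6  →[9↦10]→  6 = 6  −1 ⇒ G_5=5

-1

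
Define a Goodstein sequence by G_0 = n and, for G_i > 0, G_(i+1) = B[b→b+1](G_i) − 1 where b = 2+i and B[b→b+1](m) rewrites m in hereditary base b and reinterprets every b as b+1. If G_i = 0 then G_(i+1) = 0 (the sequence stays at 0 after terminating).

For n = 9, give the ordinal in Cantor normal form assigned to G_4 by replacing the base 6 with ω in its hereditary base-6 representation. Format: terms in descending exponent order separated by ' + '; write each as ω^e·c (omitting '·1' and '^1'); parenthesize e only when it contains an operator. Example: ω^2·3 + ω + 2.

base 2: 9 = 2^(2 + 1) + 1; at 3: 3^(3 + 1) + 1 = 82; next = 81
base 3: 81 = 3^(3 + 1); at 4: 4^(4 + 1) = 1024; next = 1023
base 4: 1023 = 3·4^4 + 3·4^3 + 3·4^2 + 3·4 + 3; at 5: 3·5^5 + 3·5^3 + 3·5^2 + 3·5 + 3 = 9843; next = 9842
base 5: 9842 = 3·5^5 + 3·5^3 + 3·5^2 + 3·5 + 2; at 6: 3·6^6 + 3·6^3 + 3·6^2 + 3·6 + 2 = 140744; next = 140743

ω^ω·3 + ω^3·3 + ω^2·3 + ω·3 + 1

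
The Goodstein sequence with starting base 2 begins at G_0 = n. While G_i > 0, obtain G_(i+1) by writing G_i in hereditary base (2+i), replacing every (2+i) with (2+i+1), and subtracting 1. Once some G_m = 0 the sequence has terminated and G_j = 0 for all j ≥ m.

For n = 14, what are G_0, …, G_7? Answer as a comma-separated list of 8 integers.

G_0=14  [base 2] 2^(2 + 1) + 2^2 + 2  →[2↦3]→  3^(3 + 1) + 3^3 + 3 = 111  −1 ⇒ G_1=110
G_1=110  [base 3] 3^(3 + 1) + 3^3 + 2  →[3↦4]→  4^(4 + 1) + 4^4 + 2 = 1282  −1 ⇒ G_2=1281
G_2=1281  [base 4] 4^(4 + 1) + 4^4 + 1  →[4↦5]→  5^(5 + 1) + 5^5 + 1 = 18751  −1 ⇒ G_3=18750
G_3=18750  [base 5] 5^(5 + 1) + 5^5  →[5↦6]→  6^(6 + 1) + 6^6 = 326592  −1 ⇒ G_4=326591
G_4=326591  [base 6] 6^(6 + 1) + 5·6^5 + 5·6^4 + 5·6^3 + 5·6^2 + 5·6 + 5  →[6↦7]→  7^(7 + 1) + 5·7^5 + 5·7^4 + 5·7^3 + 5·7^2 + 5·7 + 5 = 5862841  −1 ⇒ G_5=5862840
G_5=5862840  [base 7] 7^(7 + 1) + 5·7^5 + 5·7^4 + 5·7^3 + 5·7^2 + 5·7 + 4  →[7↦8]→  8^(8 + 1) + 5·8^5 + 5·8^4 + 5·8^3 + 5·8^2 + 5·8 + 4 = 134404972  −1 ⇒ G_6=134404971
G_6=134404971  [base 8] 8^(8 + 1) + 5·8^5 + 5·8^4 + 5·8^3 + 5·8^2 + 5·8 + 3  →[8↦9]→  9^(9 + 1) + 5·9^5 + 5·9^4 + 5·9^3 + 5·9^2 + 5·9 + 3 = 3487116549  −1 ⇒ G_7=3487116548

14, 110, 1281, 18750, 326591, 5862840, 134404971, 3487116548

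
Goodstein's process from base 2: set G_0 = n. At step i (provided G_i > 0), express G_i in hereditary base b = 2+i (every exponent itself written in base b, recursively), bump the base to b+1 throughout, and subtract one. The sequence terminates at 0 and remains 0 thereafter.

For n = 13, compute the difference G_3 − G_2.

[0] 13 ≡ 2^(2 + 1) + 2^2 + 1 (base 2). Lift 3: 109. −1: 108.
[1] 108 ≡ 3^(3 + 1) + 3^3 (base 3). Lift 4: 1280. −1: 1279.
[2] 1279 ≡ 4^(4 + 1) + 3·4^3 + 3·4^2 + 3·4 + 3 (base 4). Lift 5: 16093. −1: 16092.

14813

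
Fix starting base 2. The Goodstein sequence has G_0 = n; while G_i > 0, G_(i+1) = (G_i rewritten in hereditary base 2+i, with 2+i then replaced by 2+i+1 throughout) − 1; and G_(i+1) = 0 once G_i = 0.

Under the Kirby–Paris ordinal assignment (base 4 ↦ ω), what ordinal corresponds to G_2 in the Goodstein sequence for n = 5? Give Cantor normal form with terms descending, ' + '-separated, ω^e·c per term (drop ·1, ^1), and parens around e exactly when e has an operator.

ω^3·3 + ω^2·3 + ω·3 + 3

G_0=5  [base 2] 2^2 + 1  →[2↦3]→  3^3 + 1 = 28  −1 ⇒ G_1=27
G_1=27  [base 3] 3^3  →[3↦4]→  4^4 = 256  −1 ⇒ G_2=255
G_2=255  [base 4] 3·4^3 + 3·4^2 + 3·4 + 3  →[4↦5]→  3·5^3 + 3·5^2 + 3·5 + 3 = 468  −1 ⇒ G_3=467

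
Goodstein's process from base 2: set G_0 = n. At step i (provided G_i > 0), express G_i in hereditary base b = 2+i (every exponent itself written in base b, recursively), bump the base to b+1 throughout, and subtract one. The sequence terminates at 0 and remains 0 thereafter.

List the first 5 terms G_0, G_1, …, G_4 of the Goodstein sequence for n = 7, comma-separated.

G_0 = 7. HB_2(7) = 2^2 + 2 + 1. Bump = 31. G_1 = 30.
G_1 = 30. HB_3(30) = 3^3 + 3. Bump = 260. G_2 = 259.
G_2 = 259. HB_4(259) = 4^4 + 3. Bump = 3128. G_3 = 3127.
G_3 = 3127. HB_5(3127) = 5^5 + 2. Bump = 46658. G_4 = 46657.

7, 30, 259, 3127, 46657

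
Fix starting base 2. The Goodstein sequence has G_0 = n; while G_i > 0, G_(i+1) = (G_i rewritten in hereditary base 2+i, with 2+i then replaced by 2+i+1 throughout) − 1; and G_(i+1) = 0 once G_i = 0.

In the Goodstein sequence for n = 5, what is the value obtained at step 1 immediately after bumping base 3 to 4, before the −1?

(0) 5|_2 = 2^2 + 1 ↦ 3^3 + 1|_3 = 28 ⇒ 27
(1) 27|_3 = 3^3 ↦ 4^4|_4 = 256 ⇒ 255

256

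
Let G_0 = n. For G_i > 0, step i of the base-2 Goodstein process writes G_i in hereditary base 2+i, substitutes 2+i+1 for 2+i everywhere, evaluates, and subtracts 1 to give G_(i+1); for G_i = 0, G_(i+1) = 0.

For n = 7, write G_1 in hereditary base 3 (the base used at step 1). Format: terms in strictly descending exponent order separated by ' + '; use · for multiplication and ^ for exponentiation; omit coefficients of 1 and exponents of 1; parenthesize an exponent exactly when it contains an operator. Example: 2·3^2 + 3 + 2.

3^3 + 3

(0) 7|_2 = 2^2 + 2 + 1 ↦ 3^3 + 3 + 1|_3 = 31 ⇒ 30
(1) 30|_3 = 3^3 + 3 ↦ 4^4 + 4|_4 = 260 ⇒ 259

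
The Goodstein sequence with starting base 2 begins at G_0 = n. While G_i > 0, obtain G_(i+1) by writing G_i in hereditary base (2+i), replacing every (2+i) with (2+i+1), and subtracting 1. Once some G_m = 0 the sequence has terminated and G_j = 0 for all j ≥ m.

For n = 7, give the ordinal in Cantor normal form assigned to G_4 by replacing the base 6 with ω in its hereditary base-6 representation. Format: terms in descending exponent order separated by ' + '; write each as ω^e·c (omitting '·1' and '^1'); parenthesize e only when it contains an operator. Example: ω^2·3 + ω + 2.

7 —HB2→ 2^2 + 2 + 1 —bump→ 3^3 + 3 + 1 = 31 —(−1)→ 30
30 —HB3→ 3^3 + 3 —bump→ 4^4 + 4 = 260 —(−1)→ 259
259 —HB4→ 4^4 + 3 —bump→ 5^5 + 3 = 3128 —(−1)→ 3127
3127 —HB5→ 5^5 + 2 —bump→ 6^6 + 2 = 46658 —(−1)→ 46657
46657 —HB6→ 6^6 + 1 —bump→ 7^7 + 1 = 823544 —(−1)→ 823543

ω^ω + 1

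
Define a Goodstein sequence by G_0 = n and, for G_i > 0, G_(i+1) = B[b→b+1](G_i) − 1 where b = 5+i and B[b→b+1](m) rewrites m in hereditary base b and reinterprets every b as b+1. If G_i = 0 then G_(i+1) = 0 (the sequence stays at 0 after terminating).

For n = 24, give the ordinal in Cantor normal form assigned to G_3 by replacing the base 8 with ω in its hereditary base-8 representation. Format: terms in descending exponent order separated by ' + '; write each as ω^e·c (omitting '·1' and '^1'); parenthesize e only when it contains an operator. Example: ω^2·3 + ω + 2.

ω·4 + 1

24 —HB5→ 4·5 + 4 —bump→ 4·6 + 4 = 28 —(−1)→ 27
27 —HB6→ 4·6 + 3 —bump→ 4·7 + 3 = 31 —(−1)→ 30
30 —HB7→ 4·7 + 2 —bump→ 4·8 + 2 = 34 —(−1)→ 33
33 —HB8→ 4·8 + 1 —bump→ 4·9 + 1 = 37 —(−1)→ 36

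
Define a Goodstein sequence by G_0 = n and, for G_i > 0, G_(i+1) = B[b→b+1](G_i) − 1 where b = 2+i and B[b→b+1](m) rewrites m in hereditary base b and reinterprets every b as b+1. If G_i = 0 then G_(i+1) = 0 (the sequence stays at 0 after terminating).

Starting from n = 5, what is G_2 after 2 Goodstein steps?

255

step 0: 5 = 2^2 + 1; sub 3 for 2: 3^3 + 1; = 28; G_1 = 28−1 = 27
step 1: 27 = 3^3; sub 4 for 3: 4^4; = 256; G_2 = 256−1 = 255
step 2: 255 = 3·4^3 + 3·4^2 + 3·4 + 3; sub 5 for 4: 3·5^3 + 3·5^2 + 3·5 + 3; = 468; G_3 = 468−1 = 467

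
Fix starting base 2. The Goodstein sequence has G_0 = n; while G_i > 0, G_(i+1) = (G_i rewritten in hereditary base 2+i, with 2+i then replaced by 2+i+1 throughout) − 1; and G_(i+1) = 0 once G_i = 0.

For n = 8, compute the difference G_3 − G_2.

5757

G_0=8  [base 2] 2^(2 + 1)  →[2↦3]→  3^(3 + 1) = 81  −1 ⇒ G_1=80
G_1=80  [base 3] 2·3^3 + 2·3^2 + 2·3 + 2  →[3↦4]→  2·4^4 + 2·4^2 + 2·4 + 2 = 554  −1 ⇒ G_2=553
G_2=553  [base 4] 2·4^4 + 2·4^2 + 2·4 + 1  →[4↦5]→  2·5^5 + 2·5^2 + 2·5 + 1 = 6311  −1 ⇒ G_3=6310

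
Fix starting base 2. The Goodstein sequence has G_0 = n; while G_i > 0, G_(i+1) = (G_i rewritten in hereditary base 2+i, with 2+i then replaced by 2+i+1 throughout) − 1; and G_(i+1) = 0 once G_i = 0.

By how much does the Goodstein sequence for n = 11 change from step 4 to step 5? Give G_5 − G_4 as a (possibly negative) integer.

11 —HB2→ 2^(2 + 1) + 2 + 1 —bump→ 3^(3 + 1) + 3 + 1 = 85 —(−1)→ 84
84 —HB3→ 3^(3 + 1) + 3 —bump→ 4^(4 + 1) + 4 = 1028 —(−1)→ 1027
1027 —HB4→ 4^(4 + 1) + 3 —bump→ 5^(5 + 1) + 3 = 15628 —(−1)→ 15627
15627 —HB5→ 5^(5 + 1) + 2 —bump→ 6^(6 + 1) + 2 = 279938 —(−1)→ 279937
279937 —HB6→ 6^(6 + 1) + 1 —bump→ 7^(7 + 1) + 1 = 5764802 —(−1)→ 5764801

5484864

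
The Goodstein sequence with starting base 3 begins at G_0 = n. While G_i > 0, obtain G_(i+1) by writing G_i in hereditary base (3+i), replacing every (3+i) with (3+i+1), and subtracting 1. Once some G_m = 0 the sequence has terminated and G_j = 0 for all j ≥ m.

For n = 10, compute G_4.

30

G_0=10  [base 3] 3^2 + 1  →[3↦4]→  4^2 + 1 = 17  −1 ⇒ G_1=16
G_1=16  [base 4] 4^2  →[4↦5]→  5^2 = 25  −1 ⇒ G_2=24
G_2=24  [base 5] 4·5 + 4  →[5↦6]→  4·6 + 4 = 28  −1 ⇒ G_3=27
G_3=27  [base 6] 4·6 + 3  →[6↦7]→  4·7 + 3 = 31  −1 ⇒ G_4=30
G_4=30  [base 7] 4·7 + 2  →[7↦8]→  4·8 + 2 = 34  −1 ⇒ G_5=33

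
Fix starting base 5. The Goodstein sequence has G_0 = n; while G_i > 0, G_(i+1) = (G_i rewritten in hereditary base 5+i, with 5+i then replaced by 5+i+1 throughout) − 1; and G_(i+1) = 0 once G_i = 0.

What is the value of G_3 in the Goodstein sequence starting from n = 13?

16

G_0 = 13. HB_5(13) = 2·5 + 3. Bump = 15. G_1 = 14.
G_1 = 14. HB_6(14) = 2·6 + 2. Bump = 16. G_2 = 15.
G_2 = 15. HB_7(15) = 2·7 + 1. Bump = 17. G_3 = 16.
G_3 = 16. HB_8(16) = 2·8. Bump = 18. G_4 = 17.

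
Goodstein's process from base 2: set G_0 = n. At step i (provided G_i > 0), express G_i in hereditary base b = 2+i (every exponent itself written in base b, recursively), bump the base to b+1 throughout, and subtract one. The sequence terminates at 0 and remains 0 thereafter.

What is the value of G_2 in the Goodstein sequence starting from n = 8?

553

8 —HB2→ 2^(2 + 1) —bump→ 3^(3 + 1) = 81 —(−1)→ 80
80 —HB3→ 2·3^3 + 2·3^2 + 2·3 + 2 —bump→ 2·4^4 + 2·4^2 + 2·4 + 2 = 554 —(−1)→ 553
553 —HB4→ 2·4^4 + 2·4^2 + 2·4 + 1 —bump→ 2·5^5 + 2·5^2 + 2·5 + 1 = 6311 —(−1)→ 6310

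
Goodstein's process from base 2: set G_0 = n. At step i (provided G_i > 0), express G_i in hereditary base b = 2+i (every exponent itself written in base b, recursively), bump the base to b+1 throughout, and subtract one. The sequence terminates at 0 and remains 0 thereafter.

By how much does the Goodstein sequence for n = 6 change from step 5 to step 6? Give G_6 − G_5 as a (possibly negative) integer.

[0] 6 ≡ 2^2 + 2 (base 2). Lift 3: 30. −1: 29.
[1] 29 ≡ 3^3 + 2 (base 3). Lift 4: 258. −1: 257.
[2] 257 ≡ 4^4 + 1 (base 4). Lift 5: 3126. −1: 3125.
[3] 3125 ≡ 5^5 (base 5). Lift 6: 46656. −1: 46655.
[4] 46655 ≡ 5·6^5 + 5·6^4 + 5·6^3 + 5·6^2 + 5·6 + 5 (base 6). Lift 7: 98040. −1: 98039.
[5] 98039 ≡ 5·7^5 + 5·7^4 + 5·7^3 + 5·7^2 + 5·7 + 4 (base 7). Lift 8: 187244. −1: 187243.

89204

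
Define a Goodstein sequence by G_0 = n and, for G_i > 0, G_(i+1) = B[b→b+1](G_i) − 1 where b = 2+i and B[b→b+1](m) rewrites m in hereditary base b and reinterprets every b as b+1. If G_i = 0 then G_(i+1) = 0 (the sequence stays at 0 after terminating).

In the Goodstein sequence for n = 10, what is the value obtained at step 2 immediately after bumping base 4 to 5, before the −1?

15626

step 0: 10 = 2^(2 + 1) + 2; sub 3 for 2: 3^(3 + 1) + 3; = 84; G_1 = 84−1 = 83
step 1: 83 = 3^(3 + 1) + 2; sub 4 for 3: 4^(4 + 1) + 2; = 1026; G_2 = 1026−1 = 1025
step 2: 1025 = 4^(4 + 1) + 1; sub 5 for 4: 5^(5 + 1) + 1; = 15626; G_3 = 15626−1 = 15625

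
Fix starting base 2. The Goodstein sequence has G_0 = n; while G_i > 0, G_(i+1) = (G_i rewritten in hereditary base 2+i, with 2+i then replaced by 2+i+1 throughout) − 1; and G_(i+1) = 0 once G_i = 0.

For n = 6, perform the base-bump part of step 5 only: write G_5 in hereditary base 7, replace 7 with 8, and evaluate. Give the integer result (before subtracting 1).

[0] 6 ≡ 2^2 + 2 (base 2). Lift 3: 30. −1: 29.
[1] 29 ≡ 3^3 + 2 (base 3). Lift 4: 258. −1: 257.
[2] 257 ≡ 4^4 + 1 (base 4). Lift 5: 3126. −1: 3125.
[3] 3125 ≡ 5^5 (base 5). Lift 6: 46656. −1: 46655.
[4] 46655 ≡ 5·6^5 + 5·6^4 + 5·6^3 + 5·6^2 + 5·6 + 5 (base 6). Lift 7: 98040. −1: 98039.
[5] 98039 ≡ 5·7^5 + 5·7^4 + 5·7^3 + 5·7^2 + 5·7 + 4 (base 7). Lift 8: 187244. −1: 187243.

187244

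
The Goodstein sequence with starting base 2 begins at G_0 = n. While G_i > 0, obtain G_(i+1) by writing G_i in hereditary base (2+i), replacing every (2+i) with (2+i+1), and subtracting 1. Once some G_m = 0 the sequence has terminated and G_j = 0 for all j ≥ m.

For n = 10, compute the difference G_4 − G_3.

step 0: 10 = 2^(2 + 1) + 2; sub 3 for 2: 3^(3 + 1) + 3; = 84; G_1 = 84−1 = 83
step 1: 83 = 3^(3 + 1) + 2; sub 4 for 3: 4^(4 + 1) + 2; = 1026; G_2 = 1026−1 = 1025
step 2: 1025 = 4^(4 + 1) + 1; sub 5 for 4: 5^(5 + 1) + 1; = 15626; G_3 = 15626−1 = 15625
step 3: 15625 = 5^(5 + 1); sub 6 for 5: 6^(6 + 1); = 279936; G_4 = 279936−1 = 279935

264310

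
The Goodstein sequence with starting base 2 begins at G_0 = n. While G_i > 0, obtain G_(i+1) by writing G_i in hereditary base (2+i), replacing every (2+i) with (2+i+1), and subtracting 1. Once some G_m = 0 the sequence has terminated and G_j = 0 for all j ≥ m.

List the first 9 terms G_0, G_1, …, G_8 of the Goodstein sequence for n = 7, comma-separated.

7, 30, 259, 3127, 46657, 823543, 16777215, 37665879, 77777775

G_0 = 7. HB_2(7) = 2^2 + 2 + 1. Bump = 31. G_1 = 30.
G_1 = 30. HB_3(30) = 3^3 + 3. Bump = 260. G_2 = 259.
G_2 = 259. HB_4(259) = 4^4 + 3. Bump = 3128. G_3 = 3127.
G_3 = 3127. HB_5(3127) = 5^5 + 2. Bump = 46658. G_4 = 46657.
G_4 = 46657. HB_6(46657) = 6^6 + 1. Bump = 823544. G_5 = 823543.
G_5 = 823543. HB_7(823543) = 7^7. Bump = 16777216. G_6 = 16777215.
G_6 = 16777215. HB_8(16777215) = 7·8^7 + 7·8^6 + 7·8^5 + 7·8^4 + 7·8^3 + 7·8^2 + 7·8 + 7. Bump = 37665880. G_7 = 37665879.
G_7 = 37665879. HB_9(37665879) = 7·9^7 + 7·9^6 + 7·9^5 + 7·9^4 + 7·9^3 + 7·9^2 + 7·9 + 6. Bump = 77777776. G_8 = 77777775.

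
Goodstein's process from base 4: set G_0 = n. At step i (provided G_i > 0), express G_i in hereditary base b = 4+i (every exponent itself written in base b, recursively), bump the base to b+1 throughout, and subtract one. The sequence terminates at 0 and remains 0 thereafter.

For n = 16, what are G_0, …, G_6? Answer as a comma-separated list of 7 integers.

base 4: 16 = 4^2; at 5: 5^2 = 25; next = 24
base 5: 24 = 4·5 + 4; at 6: 4·6 + 4 = 28; next = 27
base 6: 27 = 4·6 + 3; at 7: 4·7 + 3 = 31; next = 30
base 7: 30 = 4·7 + 2; at 8: 4·8 + 2 = 34; next = 33
base 8: 33 = 4·8 + 1; at 9: 4·9 + 1 = 37; next = 36
base 9: 36 = 4·9; at 10: 4·10 = 40; next = 39

16, 24, 27, 30, 33, 36, 39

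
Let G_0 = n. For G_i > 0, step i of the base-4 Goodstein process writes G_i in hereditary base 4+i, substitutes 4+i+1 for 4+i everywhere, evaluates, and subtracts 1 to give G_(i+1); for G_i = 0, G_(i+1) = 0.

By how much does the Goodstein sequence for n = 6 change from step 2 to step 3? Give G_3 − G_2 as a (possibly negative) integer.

0

step 0: 6 = 4 + 2; sub 5 for 4: 5 + 2; = 7; G_1 = 7−1 = 6
step 1: 6 = 5 + 1; sub 6 for 5: 6 + 1; = 7; G_2 = 7−1 = 6
step 2: 6 = 6; sub 7 for 6: 7; = 7; G_3 = 7−1 = 6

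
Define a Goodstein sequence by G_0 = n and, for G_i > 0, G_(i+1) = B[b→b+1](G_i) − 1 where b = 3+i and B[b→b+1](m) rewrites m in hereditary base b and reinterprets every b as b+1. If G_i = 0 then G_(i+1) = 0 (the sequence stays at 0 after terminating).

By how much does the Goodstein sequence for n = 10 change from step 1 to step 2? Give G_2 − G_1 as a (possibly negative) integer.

step 0: 10 = 3^2 + 1; sub 4 for 3: 4^2 + 1; = 17; G_1 = 17−1 = 16
step 1: 16 = 4^2; sub 5 for 4: 5^2; = 25; G_2 = 25−1 = 24

8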